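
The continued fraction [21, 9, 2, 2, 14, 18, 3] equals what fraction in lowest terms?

788871/37376

Using pₖ = aₖpₖ₋₁ + pₖ₋₂ and qₖ = aₖqₖ₋₁ + qₖ₋₂:
  k=0: a=21, p=21, q=1
  k=1: a=9, p=190, q=9
  k=2: a=2, p=401, q=19
  k=3: a=2, p=992, q=47
  k=4: a=14, p=14289, q=677
  k=5: a=18, p=258194, q=12233
  k=6: a=3, p=788871, q=37376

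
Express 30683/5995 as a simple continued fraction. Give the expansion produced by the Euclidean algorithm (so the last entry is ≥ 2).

[5; 8, 2, 7, 5, 9]

30683 = 5·5995 + 708
5995 = 8·708 + 331
708 = 2·331 + 46
331 = 7·46 + 9
46 = 5·9 + 1
9 = 9·1 + 0  (stop)
So 30683/5995 = [5; 8, 2, 7, 5, 9].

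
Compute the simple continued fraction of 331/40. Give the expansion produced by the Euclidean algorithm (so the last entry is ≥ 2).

[8; 3, 1, 1, 1, 3]

331 = 8×40 + 11
40 = 3×11 + 7
11 = 1×7 + 4
7 = 1×4 + 3
4 = 1×3 + 1
3 = 3×1 + 0  (stop)
So 331/40 = [8; 3, 1, 1, 1, 3].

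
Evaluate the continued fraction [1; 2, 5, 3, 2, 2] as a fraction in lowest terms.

287/197

Fold from the inside: start with 2/1.
  2 + 1/2 = 5/2
  3 + 2/5 = 17/5
  5 + 5/17 = 90/17
  2 + 17/90 = 197/90
  1 + 90/197 = 287/197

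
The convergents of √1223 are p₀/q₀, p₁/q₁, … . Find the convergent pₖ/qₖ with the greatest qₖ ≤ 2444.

84421/2414

√1223 = [34; 1, 33, 1, 68, …] (period length 4).
Convergents:
  p_0/q_0 = 34/1
  p_1/q_1 = 35/1
  p_2/q_2 = 1189/34
  p_3/q_3 = 1224/35
  p_4/q_4 = 84421/2414
  p_5/q_5 = 85645/2449
q_4 = 2414 ≤ 2444 < 2449 = q_5, so the answer is 84421/2414.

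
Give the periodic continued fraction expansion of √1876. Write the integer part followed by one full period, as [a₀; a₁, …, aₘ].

[43; 3, 5, 12, 5, 3, 86]

a₀ = ⌊√1876⌋ = 43.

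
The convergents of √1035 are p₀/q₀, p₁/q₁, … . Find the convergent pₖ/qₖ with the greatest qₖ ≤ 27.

√1035 = [32; 5, 1, 5, 64, …] (period length 4).
Convergents:
  p_0/q_0 = 32/1
  p_1/q_1 = 161/5
  p_2/q_2 = 193/6
  p_3/q_3 = 1126/35
q_2 = 6 ≤ 27 < 35 = q_3, so the answer is 193/6.

193/6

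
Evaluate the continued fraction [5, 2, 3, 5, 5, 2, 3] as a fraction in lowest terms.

Fold from the inside: start with 3/1.
  2 + 1/3 = 7/3
  5 + 3/7 = 38/7
  5 + 7/38 = 197/38
  3 + 38/197 = 629/197
  2 + 197/629 = 1455/629
  5 + 629/1455 = 7904/1455

7904/1455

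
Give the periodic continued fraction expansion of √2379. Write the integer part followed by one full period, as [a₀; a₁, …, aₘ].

[48; 1, 3, 2, 3, 1, 96]

a₀ = ⌊√2379⌋ = 48.
With m₀=0, d₀=1 and mₖ₊₁ = dₖaₖ − mₖ, dₖ₊₁ = (n − mₖ₊₁²)/dₖ, aₖ₊₁ = ⌊(a₀+mₖ₊₁)/dₖ₊₁⌋:
  k=1: m=48, d=75, a=1
  k=2: m=27, d=22, a=3
  k=3: m=39, d=39, a=2
  k=4: m=39, d=22, a=3
  k=5: m=27, d=75, a=1
  k=6: m=48, d=1, a=96
d=1 and a=2a₀=96 at k=6, so the next step gives (m, d) = (48, 75) again — its k=1 value — and the period has length 6.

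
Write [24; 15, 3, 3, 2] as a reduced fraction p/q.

8471/352

Fold from the inside: start with 2/1.
  3 + 1/2 = 7/2
  3 + 2/7 = 23/7
  15 + 7/23 = 352/23
  24 + 23/352 = 8471/352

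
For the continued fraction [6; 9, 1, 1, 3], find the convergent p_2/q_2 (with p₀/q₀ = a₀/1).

Using pₖ = aₖpₖ₋₁ + pₖ₋₂, qₖ = aₖqₖ₋₁ + qₖ₋₂ (with p₋₁=1, p₋₂=0, q₋₁=0, q₋₂=1):
  k=0: a=6, p=6, q=1
  k=1: a=9, p=55, q=9
  k=2: a=1, p=61, q=10

61/10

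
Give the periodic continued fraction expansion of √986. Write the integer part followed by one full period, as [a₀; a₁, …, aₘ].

[31; 2, 2, 62]

a₀ = ⌊√986⌋ = 31.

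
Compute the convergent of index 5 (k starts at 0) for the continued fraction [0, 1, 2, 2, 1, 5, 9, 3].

Using pₖ = aₖpₖ₋₁ + pₖ₋₂, qₖ = aₖqₖ₋₁ + qₖ₋₂ (with p₋₁=1, p₋₂=0, q₋₁=0, q₋₂=1):
  k=0: a=0, p=0, q=1
  k=1: a=1, p=1, q=1
  k=2: a=2, p=2, q=3
  k=3: a=2, p=5, q=7
  k=4: a=1, p=7, q=10
  k=5: a=5, p=40, q=57

40/57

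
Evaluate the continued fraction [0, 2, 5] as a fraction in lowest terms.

Using pₖ = aₖpₖ₋₁ + pₖ₋₂ and qₖ = aₖqₖ₋₁ + qₖ₋₂:
  k=0: a=0, p=0, q=1
  k=1: a=2, p=1, q=2
  k=2: a=5, p=5, q=11

5/11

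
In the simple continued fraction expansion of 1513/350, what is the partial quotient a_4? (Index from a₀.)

1513 = 4·350 + 113   →  a_0 = 4
350 = 3·113 + 11   →  a_1 = 3
113 = 10·11 + 3   →  a_2 = 10
11 = 3·3 + 2   →  a_3 = 3
3 = 1·2 + 1   →  a_4 = 1

1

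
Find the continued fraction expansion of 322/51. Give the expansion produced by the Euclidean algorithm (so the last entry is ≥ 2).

322 = 6*51 + 16
51 = 3*16 + 3
16 = 5*3 + 1
3 = 3*1 + 0  (stop)
So 322/51 = [6; 3, 5, 3].

[6; 3, 5, 3]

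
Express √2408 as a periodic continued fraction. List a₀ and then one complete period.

[49; 14, 98]

a₀ = ⌊√2408⌋ = 49.
With m₀=0, d₀=1 and mₖ₊₁ = dₖaₖ − mₖ, dₖ₊₁ = (n − mₖ₊₁²)/dₖ, aₖ₊₁ = ⌊(a₀+mₖ₊₁)/dₖ₊₁⌋:
  k=1: m=49, d=7, a=14
  k=2: m=49, d=1, a=98
d=1 and a=2a₀=98 at k=2, so the next step gives (m, d) = (49, 7) again — its k=1 value — and the period has length 2.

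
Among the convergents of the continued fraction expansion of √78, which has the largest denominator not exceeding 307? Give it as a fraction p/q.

945/107

√78 = [8; 1, 4, 1, 16, …] (period length 4).
Convergents:
  p_0/q_0 = 8/1
  p_1/q_1 = 9/1
  p_2/q_2 = 44/5
  p_3/q_3 = 53/6
  p_4/q_4 = 892/101
  p_5/q_5 = 945/107
  p_6/q_6 = 4672/529
q_5 = 107 ≤ 307 < 529 = q_6, so the answer is 945/107.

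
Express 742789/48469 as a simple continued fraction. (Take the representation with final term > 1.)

742789 = 15×48469 + 15754
48469 = 3×15754 + 1207
15754 = 13×1207 + 63
1207 = 19×63 + 10
63 = 6×10 + 3
10 = 3×3 + 1
3 = 3×1 + 0  (stop)
So 742789/48469 = [15; 3, 13, 19, 6, 3, 3].

[15; 3, 13, 19, 6, 3, 3]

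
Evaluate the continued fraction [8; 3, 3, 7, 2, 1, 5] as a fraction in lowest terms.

10800/1301

Using pₖ = aₖpₖ₋₁ + pₖ₋₂ and qₖ = aₖqₖ₋₁ + qₖ₋₂:
  k=0: a=8, p=8, q=1
  k=1: a=3, p=25, q=3
  k=2: a=3, p=83, q=10
  k=3: a=7, p=606, q=73
  k=4: a=2, p=1295, q=156
  k=5: a=1, p=1901, q=229
  k=6: a=5, p=10800, q=1301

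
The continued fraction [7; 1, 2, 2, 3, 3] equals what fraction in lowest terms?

Using pₖ = aₖpₖ₋₁ + pₖ₋₂ and qₖ = aₖqₖ₋₁ + qₖ₋₂:
  k=0: a=7, p=7, q=1
  k=1: a=1, p=8, q=1
  k=2: a=2, p=23, q=3
  k=3: a=2, p=54, q=7
  k=4: a=3, p=185, q=24
  k=5: a=3, p=609, q=79

609/79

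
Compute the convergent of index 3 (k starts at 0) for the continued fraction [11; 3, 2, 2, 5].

Using pₖ = aₖpₖ₋₁ + pₖ₋₂, qₖ = aₖqₖ₋₁ + qₖ₋₂ (with p₋₁=1, p₋₂=0, q₋₁=0, q₋₂=1):
  k=0: a=11, p=11, q=1
  k=1: a=3, p=34, q=3
  k=2: a=2, p=79, q=7
  k=3: a=2, p=192, q=17

192/17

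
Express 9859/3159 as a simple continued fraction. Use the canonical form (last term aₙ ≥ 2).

[3; 8, 3, 1, 2, 2, 3, 4]

9859 = 3·3159 + 382
3159 = 8·382 + 103
382 = 3·103 + 73
103 = 1·73 + 30
73 = 2·30 + 13
30 = 2·13 + 4
13 = 3·4 + 1
4 = 4·1 + 0  (stop)
So 9859/3159 = [3; 8, 3, 1, 2, 2, 3, 4].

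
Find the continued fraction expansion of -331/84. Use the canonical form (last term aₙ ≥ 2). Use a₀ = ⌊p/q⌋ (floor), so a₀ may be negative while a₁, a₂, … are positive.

[-4; 16, 1, 4]

-331 = -4*84 + 5
84 = 16*5 + 4
5 = 1*4 + 1
4 = 4*1 + 0  (stop)
So -331/84 = [-4; 16, 1, 4].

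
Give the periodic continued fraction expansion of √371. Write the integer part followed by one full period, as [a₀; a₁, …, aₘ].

a₀ = ⌊√371⌋ = 19.
With m₀=0, d₀=1 and mₖ₊₁ = dₖaₖ − mₖ, dₖ₊₁ = (n − mₖ₊₁²)/dₖ, aₖ₊₁ = ⌊(a₀+mₖ₊₁)/dₖ₊₁⌋:
  k=1: m=19, d=10, a=3
  k=2: m=11, d=25, a=1
  k=3: m=14, d=7, a=4
  k=4: m=14, d=25, a=1
  k=5: m=11, d=10, a=3
  k=6: m=19, d=1, a=38
d=1 and a=2a₀=38 at k=6, so the next step gives (m, d) = (19, 10) again — its k=1 value — and the period has length 6.

[19; 3, 1, 4, 1, 3, 38]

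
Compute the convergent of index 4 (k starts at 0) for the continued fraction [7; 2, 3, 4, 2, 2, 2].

Using pₖ = aₖpₖ₋₁ + pₖ₋₂, qₖ = aₖqₖ₋₁ + qₖ₋₂ (with p₋₁=1, p₋₂=0, q₋₁=0, q₋₂=1):
  k=0: a=7, p=7, q=1
  k=1: a=2, p=15, q=2
  k=2: a=3, p=52, q=7
  k=3: a=4, p=223, q=30
  k=4: a=2, p=498, q=67

498/67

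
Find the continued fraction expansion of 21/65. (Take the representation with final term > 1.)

21 = 0×65 + 21
65 = 3×21 + 2
21 = 10×2 + 1
2 = 2×1 + 0  (stop)
So 21/65 = [0; 3, 10, 2].

[0; 3, 10, 2]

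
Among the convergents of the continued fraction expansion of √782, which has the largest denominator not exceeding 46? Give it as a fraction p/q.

√782 = [27; 1, 26, 1, 54, …] (period length 4).
Convergents:
  p_0/q_0 = 27/1
  p_1/q_1 = 28/1
  p_2/q_2 = 755/27
  p_3/q_3 = 783/28
  p_4/q_4 = 43037/1539
q_3 = 28 ≤ 46 < 1539 = q_4, so the answer is 783/28.

783/28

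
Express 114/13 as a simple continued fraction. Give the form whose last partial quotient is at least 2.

114 = 8*13 + 10
13 = 1*10 + 3
10 = 3*3 + 1
3 = 3*1 + 0  (stop)
So 114/13 = [8; 1, 3, 3].

[8; 1, 3, 3]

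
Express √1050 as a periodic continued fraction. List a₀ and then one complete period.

[32; 2, 2, 10, 2, 2, 64]

a₀ = ⌊√1050⌋ = 32.
With m₀=0, d₀=1 and mₖ₊₁ = dₖaₖ − mₖ, dₖ₊₁ = (n − mₖ₊₁²)/dₖ, aₖ₊₁ = ⌊(a₀+mₖ₊₁)/dₖ₊₁⌋:
  k=1: m=32, d=26, a=2
  k=2: m=20, d=25, a=2
  k=3: m=30, d=6, a=10
  k=4: m=30, d=25, a=2
  k=5: m=20, d=26, a=2
  k=6: m=32, d=1, a=64
d=1 and a=2a₀=64 at k=6, so the next step gives (m, d) = (32, 26) again — its k=1 value — and the period has length 6.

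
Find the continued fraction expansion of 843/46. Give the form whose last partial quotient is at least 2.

843 = 18·46 + 15
46 = 3·15 + 1
15 = 15·1 + 0  (stop)
So 843/46 = [18; 3, 15].

[18; 3, 15]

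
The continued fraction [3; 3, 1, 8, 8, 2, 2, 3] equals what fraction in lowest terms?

16523/5073

Using pₖ = aₖpₖ₋₁ + pₖ₋₂ and qₖ = aₖqₖ₋₁ + qₖ₋₂:
  k=0: a=3, p=3, q=1
  k=1: a=3, p=10, q=3
  k=2: a=1, p=13, q=4
  k=3: a=8, p=114, q=35
  k=4: a=8, p=925, q=284
  k=5: a=2, p=1964, q=603
  k=6: a=2, p=4853, q=1490
  k=7: a=3, p=16523, q=5073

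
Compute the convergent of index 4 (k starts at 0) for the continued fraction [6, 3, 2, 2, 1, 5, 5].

Using pₖ = aₖpₖ₋₁ + pₖ₋₂, qₖ = aₖqₖ₋₁ + qₖ₋₂ (with p₋₁=1, p₋₂=0, q₋₁=0, q₋₂=1):
  k=0: a=6, p=6, q=1
  k=1: a=3, p=19, q=3
  k=2: a=2, p=44, q=7
  k=3: a=2, p=107, q=17
  k=4: a=1, p=151, q=24

151/24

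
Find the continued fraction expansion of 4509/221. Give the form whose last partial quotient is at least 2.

4509 = 20*221 + 89
221 = 2*89 + 43
89 = 2*43 + 3
43 = 14*3 + 1
3 = 3*1 + 0  (stop)
So 4509/221 = [20; 2, 2, 14, 3].

[20; 2, 2, 14, 3]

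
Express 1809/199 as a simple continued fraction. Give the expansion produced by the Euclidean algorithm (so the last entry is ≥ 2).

1809 = 9×199 + 18
199 = 11×18 + 1
18 = 18×1 + 0  (stop)
So 1809/199 = [9; 11, 18].

[9; 11, 18]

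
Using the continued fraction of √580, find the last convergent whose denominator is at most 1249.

√580 = [24; 12, 48, …] (period length 2).
Convergents:
  p_0/q_0 = 24/1
  p_1/q_1 = 289/12
  p_2/q_2 = 13896/577
  p_3/q_3 = 167041/6936
q_2 = 577 ≤ 1249 < 6936 = q_3, so the answer is 13896/577.

13896/577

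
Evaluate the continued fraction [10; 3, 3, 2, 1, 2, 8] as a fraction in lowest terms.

7676/745

Fold from the inside: start with 8/1.
  2 + 1/8 = 17/8
  1 + 8/17 = 25/17
  2 + 17/25 = 67/25
  3 + 25/67 = 226/67
  3 + 67/226 = 745/226
  10 + 226/745 = 7676/745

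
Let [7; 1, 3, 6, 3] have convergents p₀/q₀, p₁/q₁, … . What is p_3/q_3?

Using pₖ = aₖpₖ₋₁ + pₖ₋₂, qₖ = aₖqₖ₋₁ + qₖ₋₂ (with p₋₁=1, p₋₂=0, q₋₁=0, q₋₂=1):
  k=0: a=7, p=7, q=1
  k=1: a=1, p=8, q=1
  k=2: a=3, p=31, q=4
  k=3: a=6, p=194, q=25

194/25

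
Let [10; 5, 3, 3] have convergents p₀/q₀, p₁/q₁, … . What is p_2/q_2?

163/16

Using pₖ = aₖpₖ₋₁ + pₖ₋₂, qₖ = aₖqₖ₋₁ + qₖ₋₂ (with p₋₁=1, p₋₂=0, q₋₁=0, q₋₂=1):
  k=0: a=10, p=10, q=1
  k=1: a=5, p=51, q=5
  k=2: a=3, p=163, q=16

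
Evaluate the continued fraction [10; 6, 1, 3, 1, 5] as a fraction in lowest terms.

1999/197

Fold from the inside: start with 5/1.
  1 + 1/5 = 6/5
  3 + 5/6 = 23/6
  1 + 6/23 = 29/23
  6 + 23/29 = 197/29
  10 + 29/197 = 1999/197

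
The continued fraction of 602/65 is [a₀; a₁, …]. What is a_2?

1

602 = 9·65 + 17   →  a_0 = 9
65 = 3·17 + 14   →  a_1 = 3
17 = 1·14 + 3   →  a_2 = 1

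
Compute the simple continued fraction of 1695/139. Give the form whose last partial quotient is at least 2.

[12; 5, 6, 1, 3]

1695 = 12*139 + 27
139 = 5*27 + 4
27 = 6*4 + 3
4 = 1*3 + 1
3 = 3*1 + 0  (stop)
So 1695/139 = [12; 5, 6, 1, 3].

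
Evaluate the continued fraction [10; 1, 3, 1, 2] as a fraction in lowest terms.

151/14

Fold from the inside: start with 2/1.
  1 + 1/2 = 3/2
  3 + 2/3 = 11/3
  1 + 3/11 = 14/11
  10 + 11/14 = 151/14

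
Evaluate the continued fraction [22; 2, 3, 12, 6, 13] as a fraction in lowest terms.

Fold from the inside: start with 13/1.
  6 + 1/13 = 79/13
  12 + 13/79 = 961/79
  3 + 79/961 = 2962/961
  2 + 961/2962 = 6885/2962
  22 + 2962/6885 = 154432/6885

154432/6885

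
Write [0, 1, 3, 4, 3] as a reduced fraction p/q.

Using pₖ = aₖpₖ₋₁ + pₖ₋₂ and qₖ = aₖqₖ₋₁ + qₖ₋₂:
  k=0: a=0, p=0, q=1
  k=1: a=1, p=1, q=1
  k=2: a=3, p=3, q=4
  k=3: a=4, p=13, q=17
  k=4: a=3, p=42, q=55

42/55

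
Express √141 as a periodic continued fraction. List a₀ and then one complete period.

[11; 1, 6, 1, 22]

a₀ = ⌊√141⌋ = 11.
With m₀=0, d₀=1 and mₖ₊₁ = dₖaₖ − mₖ, dₖ₊₁ = (n − mₖ₊₁²)/dₖ, aₖ₊₁ = ⌊(a₀+mₖ₊₁)/dₖ₊₁⌋:
  k=1: m=11, d=20, a=1
  k=2: m=9, d=3, a=6
  k=3: m=9, d=20, a=1
  k=4: m=11, d=1, a=22
d=1 and a=2a₀=22 at k=4, so the next step gives (m, d) = (11, 20) again — its k=1 value — and the period has length 4.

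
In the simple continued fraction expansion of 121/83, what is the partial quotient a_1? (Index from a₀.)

121 = 1·83 + 38   →  a_0 = 1
83 = 2·38 + 7   →  a_1 = 2

2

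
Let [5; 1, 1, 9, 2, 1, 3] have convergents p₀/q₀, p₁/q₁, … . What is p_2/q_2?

11/2

Using pₖ = aₖpₖ₋₁ + pₖ₋₂, qₖ = aₖqₖ₋₁ + qₖ₋₂ (with p₋₁=1, p₋₂=0, q₋₁=0, q₋₂=1):
  k=0: a=5, p=5, q=1
  k=1: a=1, p=6, q=1
  k=2: a=1, p=11, q=2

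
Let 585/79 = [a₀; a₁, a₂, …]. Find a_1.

585 = 7·79 + 32   →  a_0 = 7
79 = 2·32 + 15   →  a_1 = 2

2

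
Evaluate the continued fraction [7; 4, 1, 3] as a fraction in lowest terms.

137/19

Fold from the inside: start with 3/1.
  1 + 1/3 = 4/3
  4 + 3/4 = 19/4
  7 + 4/19 = 137/19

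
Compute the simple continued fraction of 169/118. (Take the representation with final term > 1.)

[1; 2, 3, 5, 3]

169 = 1*118 + 51
118 = 2*51 + 16
51 = 3*16 + 3
16 = 5*3 + 1
3 = 3*1 + 0  (stop)
So 169/118 = [1; 2, 3, 5, 3].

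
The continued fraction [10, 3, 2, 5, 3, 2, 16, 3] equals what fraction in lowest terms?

Using pₖ = aₖpₖ₋₁ + pₖ₋₂ and qₖ = aₖqₖ₋₁ + qₖ₋₂:
  k=0: a=10, p=10, q=1
  k=1: a=3, p=31, q=3
  k=2: a=2, p=72, q=7
  k=3: a=5, p=391, q=38
  k=4: a=3, p=1245, q=121
  k=5: a=2, p=2881, q=280
  k=6: a=16, p=47341, q=4601
  k=7: a=3, p=144904, q=14083

144904/14083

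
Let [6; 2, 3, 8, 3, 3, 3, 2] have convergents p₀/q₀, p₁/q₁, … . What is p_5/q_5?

Using pₖ = aₖpₖ₋₁ + pₖ₋₂, qₖ = aₖqₖ₋₁ + qₖ₋₂ (with p₋₁=1, p₋₂=0, q₋₁=0, q₋₂=1):
  k=0: a=6, p=6, q=1
  k=1: a=2, p=13, q=2
  k=2: a=3, p=45, q=7
  k=3: a=8, p=373, q=58
  k=4: a=3, p=1164, q=181
  k=5: a=3, p=3865, q=601

3865/601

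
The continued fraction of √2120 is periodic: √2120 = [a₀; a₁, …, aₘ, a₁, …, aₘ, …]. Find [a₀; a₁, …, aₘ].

a₀ = ⌊√2120⌋ = 46.
With m₀=0, d₀=1 and mₖ₊₁ = dₖaₖ − mₖ, dₖ₊₁ = (n − mₖ₊₁²)/dₖ, aₖ₊₁ = ⌊(a₀+mₖ₊₁)/dₖ₊₁⌋:
  k=1: m=46, d=4, a=23
  k=2: m=46, d=1, a=92
d=1 and a=2a₀=92 at k=2, so the next step gives (m, d) = (46, 4) again — its k=1 value — and the period has length 2.

[46; 23, 92]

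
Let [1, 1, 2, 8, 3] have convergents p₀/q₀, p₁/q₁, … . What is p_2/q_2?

5/3

Using pₖ = aₖpₖ₋₁ + pₖ₋₂, qₖ = aₖqₖ₋₁ + qₖ₋₂ (with p₋₁=1, p₋₂=0, q₋₁=0, q₋₂=1):
  k=0: a=1, p=1, q=1
  k=1: a=1, p=2, q=1
  k=2: a=2, p=5, q=3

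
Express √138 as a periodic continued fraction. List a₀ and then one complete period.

[11; 1, 2, 1, 22]

a₀ = ⌊√138⌋ = 11.
With m₀=0, d₀=1 and mₖ₊₁ = dₖaₖ − mₖ, dₖ₊₁ = (n − mₖ₊₁²)/dₖ, aₖ₊₁ = ⌊(a₀+mₖ₊₁)/dₖ₊₁⌋:
  k=1: m=11, d=17, a=1
  k=2: m=6, d=6, a=2
  k=3: m=6, d=17, a=1
  k=4: m=11, d=1, a=22
d=1 and a=2a₀=22 at k=4, so the next step gives (m, d) = (11, 17) again — its k=1 value — and the period has length 4.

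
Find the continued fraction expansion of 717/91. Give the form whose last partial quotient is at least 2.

717 = 7·91 + 80
91 = 1·80 + 11
80 = 7·11 + 3
11 = 3·3 + 2
3 = 1·2 + 1
2 = 2·1 + 0  (stop)
So 717/91 = [7; 1, 7, 3, 1, 2].

[7; 1, 7, 3, 1, 2]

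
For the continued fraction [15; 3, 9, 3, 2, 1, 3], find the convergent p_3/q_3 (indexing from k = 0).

1333/87

Using pₖ = aₖpₖ₋₁ + pₖ₋₂, qₖ = aₖqₖ₋₁ + qₖ₋₂ (with p₋₁=1, p₋₂=0, q₋₁=0, q₋₂=1):
  k=0: a=15, p=15, q=1
  k=1: a=3, p=46, q=3
  k=2: a=9, p=429, q=28
  k=3: a=3, p=1333, q=87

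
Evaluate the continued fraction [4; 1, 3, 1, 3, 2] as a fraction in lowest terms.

206/43

Using pₖ = aₖpₖ₋₁ + pₖ₋₂ and qₖ = aₖqₖ₋₁ + qₖ₋₂:
  k=0: a=4, p=4, q=1
  k=1: a=1, p=5, q=1
  k=2: a=3, p=19, q=4
  k=3: a=1, p=24, q=5
  k=4: a=3, p=91, q=19
  k=5: a=2, p=206, q=43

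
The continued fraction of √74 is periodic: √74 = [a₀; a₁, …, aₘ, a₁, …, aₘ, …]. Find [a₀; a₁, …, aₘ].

a₀ = ⌊√74⌋ = 8.
With m₀=0, d₀=1 and mₖ₊₁ = dₖaₖ − mₖ, dₖ₊₁ = (n − mₖ₊₁²)/dₖ, aₖ₊₁ = ⌊(a₀+mₖ₊₁)/dₖ₊₁⌋:
  k=1: m=8, d=10, a=1
  k=2: m=2, d=7, a=1
  k=3: m=5, d=7, a=1
  k=4: m=2, d=10, a=1
  k=5: m=8, d=1, a=16
d=1 and a=2a₀=16 at k=5, so the next step gives (m, d) = (8, 10) again — its k=1 value — and the period has length 5.

[8; 1, 1, 1, 1, 16]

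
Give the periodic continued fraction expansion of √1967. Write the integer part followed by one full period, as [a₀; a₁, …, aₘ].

a₀ = ⌊√1967⌋ = 44.
With m₀=0, d₀=1 and mₖ₊₁ = dₖaₖ − mₖ, dₖ₊₁ = (n − mₖ₊₁²)/dₖ, aₖ₊₁ = ⌊(a₀+mₖ₊₁)/dₖ₊₁⌋:
  k=1: m=44, d=31, a=2
  k=2: m=18, d=53, a=1
  k=3: m=35, d=14, a=5
  k=4: m=35, d=53, a=1
  k=5: m=18, d=31, a=2
  k=6: m=44, d=1, a=88
d=1 and a=2a₀=88 at k=6, so the next step gives (m, d) = (44, 31) again — its k=1 value — and the period has length 6.

[44; 2, 1, 5, 1, 2, 88]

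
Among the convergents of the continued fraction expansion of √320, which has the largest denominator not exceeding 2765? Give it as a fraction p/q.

√320 = [17; 1, 7, 1, 34, …] (period length 4).
Convergents:
  p_0/q_0 = 17/1
  p_1/q_1 = 18/1
  p_2/q_2 = 143/8
  p_3/q_3 = 161/9
  p_4/q_4 = 5617/314
  p_5/q_5 = 5778/323
  p_6/q_6 = 46063/2575
  p_7/q_7 = 51841/2898
q_6 = 2575 ≤ 2765 < 2898 = q_7, so the answer is 46063/2575.

46063/2575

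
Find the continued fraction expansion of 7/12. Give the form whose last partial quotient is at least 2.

[0; 1, 1, 2, 2]

7 = 0·12 + 7
12 = 1·7 + 5
7 = 1·5 + 2
5 = 2·2 + 1
2 = 2·1 + 0  (stop)
So 7/12 = [0; 1, 1, 2, 2].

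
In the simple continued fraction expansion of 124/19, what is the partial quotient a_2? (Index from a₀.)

1

124 = 6·19 + 10   →  a_0 = 6
19 = 1·10 + 9   →  a_1 = 1
10 = 1·9 + 1   →  a_2 = 1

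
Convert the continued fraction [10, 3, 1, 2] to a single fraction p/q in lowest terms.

113/11

Fold from the inside: start with 2/1.
  1 + 1/2 = 3/2
  3 + 2/3 = 11/3
  10 + 3/11 = 113/11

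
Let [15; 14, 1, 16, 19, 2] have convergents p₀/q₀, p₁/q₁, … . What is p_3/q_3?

3827/254

Using pₖ = aₖpₖ₋₁ + pₖ₋₂, qₖ = aₖqₖ₋₁ + qₖ₋₂ (with p₋₁=1, p₋₂=0, q₋₁=0, q₋₂=1):
  k=0: a=15, p=15, q=1
  k=1: a=14, p=211, q=14
  k=2: a=1, p=226, q=15
  k=3: a=16, p=3827, q=254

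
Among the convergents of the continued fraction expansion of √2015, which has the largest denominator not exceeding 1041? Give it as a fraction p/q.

√2015 = [44; 1, 7, 1, 88, …] (period length 4).
Convergents:
  p_0/q_0 = 44/1
  p_1/q_1 = 45/1
  p_2/q_2 = 359/8
  p_3/q_3 = 404/9
  p_4/q_4 = 35911/800
  p_5/q_5 = 36315/809
  p_6/q_6 = 290116/6463
q_5 = 809 ≤ 1041 < 6463 = q_6, so the answer is 36315/809.

36315/809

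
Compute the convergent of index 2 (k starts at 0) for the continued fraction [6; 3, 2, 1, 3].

44/7

Using pₖ = aₖpₖ₋₁ + pₖ₋₂, qₖ = aₖqₖ₋₁ + qₖ₋₂ (with p₋₁=1, p₋₂=0, q₋₁=0, q₋₂=1):
  k=0: a=6, p=6, q=1
  k=1: a=3, p=19, q=3
  k=2: a=2, p=44, q=7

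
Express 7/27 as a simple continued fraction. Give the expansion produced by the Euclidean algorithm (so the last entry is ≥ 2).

[0; 3, 1, 6]

7 = 0×27 + 7
27 = 3×7 + 6
7 = 1×6 + 1
6 = 6×1 + 0  (stop)
So 7/27 = [0; 3, 1, 6].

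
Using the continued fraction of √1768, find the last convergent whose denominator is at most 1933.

74214/1765

√1768 = [42; 21, 84, …] (period length 2).
Convergents:
  p_0/q_0 = 42/1
  p_1/q_1 = 883/21
  p_2/q_2 = 74214/1765
  p_3/q_3 = 1559377/37086
q_2 = 1765 ≤ 1933 < 37086 = q_3, so the answer is 74214/1765.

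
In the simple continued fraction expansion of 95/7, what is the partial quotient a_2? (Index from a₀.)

95 = 13·7 + 4   →  a_0 = 13
7 = 1·4 + 3   →  a_1 = 1
4 = 1·3 + 1   →  a_2 = 1

1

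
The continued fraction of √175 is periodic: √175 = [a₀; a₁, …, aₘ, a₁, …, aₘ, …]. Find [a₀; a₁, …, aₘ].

[13; 4, 2, 1, 2, 4, 26]

a₀ = ⌊√175⌋ = 13.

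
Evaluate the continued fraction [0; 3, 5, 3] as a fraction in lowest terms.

Fold from the inside: start with 3/1.
  5 + 1/3 = 16/3
  3 + 3/16 = 51/16
  0 + 16/51 = 16/51

16/51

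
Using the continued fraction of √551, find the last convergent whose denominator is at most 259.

3967/169

√551 = [23; 2, 8, 1, 8, 2, 46, …] (period length 6).
Convergents:
  p_0/q_0 = 23/1
  p_1/q_1 = 47/2
  p_2/q_2 = 399/17
  p_3/q_3 = 446/19
  p_4/q_4 = 3967/169
  p_5/q_5 = 8380/357
q_4 = 169 ≤ 259 < 357 = q_5, so the answer is 3967/169.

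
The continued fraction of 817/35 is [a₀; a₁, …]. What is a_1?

2

817 = 23·35 + 12   →  a_0 = 23
35 = 2·12 + 11   →  a_1 = 2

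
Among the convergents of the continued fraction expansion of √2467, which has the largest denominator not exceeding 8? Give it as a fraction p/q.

149/3

√2467 = [49; 1, 2, 49, 2, 1, 98, …] (period length 6).
Convergents:
  p_0/q_0 = 49/1
  p_1/q_1 = 50/1
  p_2/q_2 = 149/3
  p_3/q_3 = 7351/148
q_2 = 3 ≤ 8 < 148 = q_3, so the answer is 149/3.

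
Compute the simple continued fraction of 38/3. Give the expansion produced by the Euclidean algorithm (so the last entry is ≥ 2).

[12; 1, 2]

38 = 12×3 + 2
3 = 1×2 + 1
2 = 2×1 + 0  (stop)
So 38/3 = [12; 1, 2].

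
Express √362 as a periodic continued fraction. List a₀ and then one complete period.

[19; 38]

a₀ = ⌊√362⌋ = 19.
With m₀=0, d₀=1 and mₖ₊₁ = dₖaₖ − mₖ, dₖ₊₁ = (n − mₖ₊₁²)/dₖ, aₖ₊₁ = ⌊(a₀+mₖ₊₁)/dₖ₊₁⌋:
  k=1: m=19, d=1, a=38
d=1 and a=2a₀=38 at k=1, so the next step gives (m, d) = (19, 1) again — its k=1 value — and the period has length 1.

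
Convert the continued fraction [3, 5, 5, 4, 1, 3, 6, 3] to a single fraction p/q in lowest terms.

32472/10171

Using pₖ = aₖpₖ₋₁ + pₖ₋₂ and qₖ = aₖqₖ₋₁ + qₖ₋₂:
  k=0: a=3, p=3, q=1
  k=1: a=5, p=16, q=5
  k=2: a=5, p=83, q=26
  k=3: a=4, p=348, q=109
  k=4: a=1, p=431, q=135
  k=5: a=3, p=1641, q=514
  k=6: a=6, p=10277, q=3219
  k=7: a=3, p=32472, q=10171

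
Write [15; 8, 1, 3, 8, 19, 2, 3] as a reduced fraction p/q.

Using pₖ = aₖpₖ₋₁ + pₖ₋₂ and qₖ = aₖqₖ₋₁ + qₖ₋₂:
  k=0: a=15, p=15, q=1
  k=1: a=8, p=121, q=8
  k=2: a=1, p=136, q=9
  k=3: a=3, p=529, q=35
  k=4: a=8, p=4368, q=289
  k=5: a=19, p=83521, q=5526
  k=6: a=2, p=171410, q=11341
  k=7: a=3, p=597751, q=39549

597751/39549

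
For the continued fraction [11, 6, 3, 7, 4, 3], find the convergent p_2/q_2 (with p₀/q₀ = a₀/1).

212/19

Using pₖ = aₖpₖ₋₁ + pₖ₋₂, qₖ = aₖqₖ₋₁ + qₖ₋₂ (with p₋₁=1, p₋₂=0, q₋₁=0, q₋₂=1):
  k=0: a=11, p=11, q=1
  k=1: a=6, p=67, q=6
  k=2: a=3, p=212, q=19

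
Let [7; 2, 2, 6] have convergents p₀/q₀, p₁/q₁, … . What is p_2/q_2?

37/5

Using pₖ = aₖpₖ₋₁ + pₖ₋₂, qₖ = aₖqₖ₋₁ + qₖ₋₂ (with p₋₁=1, p₋₂=0, q₋₁=0, q₋₂=1):
  k=0: a=7, p=7, q=1
  k=1: a=2, p=15, q=2
  k=2: a=2, p=37, q=5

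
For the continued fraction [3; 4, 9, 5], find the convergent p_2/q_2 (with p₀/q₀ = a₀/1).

Using pₖ = aₖpₖ₋₁ + pₖ₋₂, qₖ = aₖqₖ₋₁ + qₖ₋₂ (with p₋₁=1, p₋₂=0, q₋₁=0, q₋₂=1):
  k=0: a=3, p=3, q=1
  k=1: a=4, p=13, q=4
  k=2: a=9, p=120, q=37

120/37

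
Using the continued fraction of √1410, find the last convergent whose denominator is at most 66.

751/20

√1410 = [37; 1, 1, 4, 1, 1, 74, …] (period length 6).
Convergents:
  p_0/q_0 = 37/1
  p_1/q_1 = 38/1
  p_2/q_2 = 75/2
  p_3/q_3 = 338/9
  p_4/q_4 = 413/11
  p_5/q_5 = 751/20
  p_6/q_6 = 55987/1491
q_5 = 20 ≤ 66 < 1491 = q_6, so the answer is 751/20.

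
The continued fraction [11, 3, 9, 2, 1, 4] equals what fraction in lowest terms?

4608/407

Fold from the inside: start with 4/1.
  1 + 1/4 = 5/4
  2 + 4/5 = 14/5
  9 + 5/14 = 131/14
  3 + 14/131 = 407/131
  11 + 131/407 = 4608/407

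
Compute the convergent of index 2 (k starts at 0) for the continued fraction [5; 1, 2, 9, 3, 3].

Using pₖ = aₖpₖ₋₁ + pₖ₋₂, qₖ = aₖqₖ₋₁ + qₖ₋₂ (with p₋₁=1, p₋₂=0, q₋₁=0, q₋₂=1):
  k=0: a=5, p=5, q=1
  k=1: a=1, p=6, q=1
  k=2: a=2, p=17, q=3

17/3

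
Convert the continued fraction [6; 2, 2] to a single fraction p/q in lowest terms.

32/5

Using pₖ = aₖpₖ₋₁ + pₖ₋₂ and qₖ = aₖqₖ₋₁ + qₖ₋₂:
  k=0: a=6, p=6, q=1
  k=1: a=2, p=13, q=2
  k=2: a=2, p=32, q=5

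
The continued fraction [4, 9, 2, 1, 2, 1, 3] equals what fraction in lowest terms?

1577/384

Using pₖ = aₖpₖ₋₁ + pₖ₋₂ and qₖ = aₖqₖ₋₁ + qₖ₋₂:
  k=0: a=4, p=4, q=1
  k=1: a=9, p=37, q=9
  k=2: a=2, p=78, q=19
  k=3: a=1, p=115, q=28
  k=4: a=2, p=308, q=75
  k=5: a=1, p=423, q=103
  k=6: a=3, p=1577, q=384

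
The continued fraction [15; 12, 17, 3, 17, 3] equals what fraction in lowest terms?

501040/33219

Fold from the inside: start with 3/1.
  17 + 1/3 = 52/3
  3 + 3/52 = 159/52
  17 + 52/159 = 2755/159
  12 + 159/2755 = 33219/2755
  15 + 2755/33219 = 501040/33219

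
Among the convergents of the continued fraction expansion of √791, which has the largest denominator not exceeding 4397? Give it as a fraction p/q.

√791 = [28; 8, 56, …] (period length 2).
Convergents:
  p_0/q_0 = 28/1
  p_1/q_1 = 225/8
  p_2/q_2 = 12628/449
  p_3/q_3 = 101249/3600
  p_4/q_4 = 5682572/202049
q_3 = 3600 ≤ 4397 < 202049 = q_4, so the answer is 101249/3600.

101249/3600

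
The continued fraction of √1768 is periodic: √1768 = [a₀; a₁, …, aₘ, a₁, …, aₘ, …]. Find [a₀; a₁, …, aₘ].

[42; 21, 84]

a₀ = ⌊√1768⌋ = 42.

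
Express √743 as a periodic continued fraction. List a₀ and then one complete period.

[27; 3, 1, 7, 27, 7, 1, 3, 54]

a₀ = ⌊√743⌋ = 27.
With m₀=0, d₀=1 and mₖ₊₁ = dₖaₖ − mₖ, dₖ₊₁ = (n − mₖ₊₁²)/dₖ, aₖ₊₁ = ⌊(a₀+mₖ₊₁)/dₖ₊₁⌋:
  k=1: m=27, d=14, a=3
  k=2: m=15, d=37, a=1
  k=3: m=22, d=7, a=7
  k=4: m=27, d=2, a=27
  k=5: m=27, d=7, a=7
  k=6: m=22, d=37, a=1
  k=7: m=15, d=14, a=3
  k=8: m=27, d=1, a=54
d=1 and a=2a₀=54 at k=8, so the next step gives (m, d) = (27, 14) again — its k=1 value — and the period has length 8.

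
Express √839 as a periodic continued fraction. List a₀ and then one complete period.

a₀ = ⌊√839⌋ = 28.
With m₀=0, d₀=1 and mₖ₊₁ = dₖaₖ − mₖ, dₖ₊₁ = (n − mₖ₊₁²)/dₖ, aₖ₊₁ = ⌊(a₀+mₖ₊₁)/dₖ₊₁⌋:
  k=1: m=28, d=55, a=1
  k=2: m=27, d=2, a=27
  k=3: m=27, d=55, a=1
  k=4: m=28, d=1, a=56
d=1 and a=2a₀=56 at k=4, so the next step gives (m, d) = (28, 55) again — its k=1 value — and the period has length 4.

[28; 1, 27, 1, 56]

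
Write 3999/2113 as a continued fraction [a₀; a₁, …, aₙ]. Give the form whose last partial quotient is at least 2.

3999 = 1×2113 + 1886
2113 = 1×1886 + 227
1886 = 8×227 + 70
227 = 3×70 + 17
70 = 4×17 + 2
17 = 8×2 + 1
2 = 2×1 + 0  (stop)
So 3999/2113 = [1; 1, 8, 3, 4, 8, 2].

[1; 1, 8, 3, 4, 8, 2]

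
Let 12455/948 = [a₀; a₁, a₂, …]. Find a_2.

4

12455 = 13·948 + 131   →  a_0 = 13
948 = 7·131 + 31   →  a_1 = 7
131 = 4·31 + 7   →  a_2 = 4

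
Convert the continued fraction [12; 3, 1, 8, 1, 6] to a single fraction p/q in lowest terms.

3297/269

Using pₖ = aₖpₖ₋₁ + pₖ₋₂ and qₖ = aₖqₖ₋₁ + qₖ₋₂:
  k=0: a=12, p=12, q=1
  k=1: a=3, p=37, q=3
  k=2: a=1, p=49, q=4
  k=3: a=8, p=429, q=35
  k=4: a=1, p=478, q=39
  k=5: a=6, p=3297, q=269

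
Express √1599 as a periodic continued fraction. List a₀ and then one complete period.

[39; 1, 78]

a₀ = ⌊√1599⌋ = 39.
With m₀=0, d₀=1 and mₖ₊₁ = dₖaₖ − mₖ, dₖ₊₁ = (n − mₖ₊₁²)/dₖ, aₖ₊₁ = ⌊(a₀+mₖ₊₁)/dₖ₊₁⌋:
  k=1: m=39, d=78, a=1
  k=2: m=39, d=1, a=78
d=1 and a=2a₀=78 at k=2, so the next step gives (m, d) = (39, 78) again — its k=1 value — and the period has length 2.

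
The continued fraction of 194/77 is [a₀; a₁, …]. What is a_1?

1

194 = 2·77 + 40   →  a_0 = 2
77 = 1·40 + 37   →  a_1 = 1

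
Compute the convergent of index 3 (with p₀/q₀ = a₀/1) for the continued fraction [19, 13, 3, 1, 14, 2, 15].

Using pₖ = aₖpₖ₋₁ + pₖ₋₂, qₖ = aₖqₖ₋₁ + qₖ₋₂ (with p₋₁=1, p₋₂=0, q₋₁=0, q₋₂=1):
  k=0: a=19, p=19, q=1
  k=1: a=13, p=248, q=13
  k=2: a=3, p=763, q=40
  k=3: a=1, p=1011, q=53

1011/53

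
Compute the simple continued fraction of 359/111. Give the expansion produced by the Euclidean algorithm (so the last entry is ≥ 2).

359 = 3·111 + 26
111 = 4·26 + 7
26 = 3·7 + 5
7 = 1·5 + 2
5 = 2·2 + 1
2 = 2·1 + 0  (stop)
So 359/111 = [3; 4, 3, 1, 2, 2].

[3; 4, 3, 1, 2, 2]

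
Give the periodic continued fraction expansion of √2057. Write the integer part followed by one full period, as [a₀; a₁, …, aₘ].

[45; 2, 1, 4, 1, 2, 90]

a₀ = ⌊√2057⌋ = 45.
With m₀=0, d₀=1 and mₖ₊₁ = dₖaₖ − mₖ, dₖ₊₁ = (n − mₖ₊₁²)/dₖ, aₖ₊₁ = ⌊(a₀+mₖ₊₁)/dₖ₊₁⌋:
  k=1: m=45, d=32, a=2
  k=2: m=19, d=53, a=1
  k=3: m=34, d=17, a=4
  k=4: m=34, d=53, a=1
  k=5: m=19, d=32, a=2
  k=6: m=45, d=1, a=90
d=1 and a=2a₀=90 at k=6, so the next step gives (m, d) = (45, 32) again — its k=1 value — and the period has length 6.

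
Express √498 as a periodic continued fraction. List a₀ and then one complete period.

[22; 3, 6, 22, 6, 3, 44]

a₀ = ⌊√498⌋ = 22.
With m₀=0, d₀=1 and mₖ₊₁ = dₖaₖ − mₖ, dₖ₊₁ = (n − mₖ₊₁²)/dₖ, aₖ₊₁ = ⌊(a₀+mₖ₊₁)/dₖ₊₁⌋:
  k=1: m=22, d=14, a=3
  k=2: m=20, d=7, a=6
  k=3: m=22, d=2, a=22
  k=4: m=22, d=7, a=6
  k=5: m=20, d=14, a=3
  k=6: m=22, d=1, a=44
d=1 and a=2a₀=44 at k=6, so the next step gives (m, d) = (22, 14) again — its k=1 value — and the period has length 6.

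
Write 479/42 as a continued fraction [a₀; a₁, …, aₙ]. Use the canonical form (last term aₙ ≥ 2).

[11; 2, 2, 8]

479 = 11*42 + 17
42 = 2*17 + 8
17 = 2*8 + 1
8 = 8*1 + 0  (stop)
So 479/42 = [11; 2, 2, 8].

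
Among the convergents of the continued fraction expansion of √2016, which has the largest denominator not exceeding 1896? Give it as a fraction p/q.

40365/899

√2016 = [44; 1, 8, 1, 88, …] (period length 4).
Convergents:
  p_0/q_0 = 44/1
  p_1/q_1 = 45/1
  p_2/q_2 = 404/9
  p_3/q_3 = 449/10
  p_4/q_4 = 39916/889
  p_5/q_5 = 40365/899
  p_6/q_6 = 362836/8081
q_5 = 899 ≤ 1896 < 8081 = q_6, so the answer is 40365/899.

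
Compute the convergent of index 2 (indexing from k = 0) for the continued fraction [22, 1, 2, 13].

68/3

Using pₖ = aₖpₖ₋₁ + pₖ₋₂, qₖ = aₖqₖ₋₁ + qₖ₋₂ (with p₋₁=1, p₋₂=0, q₋₁=0, q₋₂=1):
  k=0: a=22, p=22, q=1
  k=1: a=1, p=23, q=1
  k=2: a=2, p=68, q=3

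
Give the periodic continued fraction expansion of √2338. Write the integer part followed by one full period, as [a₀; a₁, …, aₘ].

[48; 2, 1, 5, 48, 5, 1, 2, 96]

a₀ = ⌊√2338⌋ = 48.
With m₀=0, d₀=1 and mₖ₊₁ = dₖaₖ − mₖ, dₖ₊₁ = (n − mₖ₊₁²)/dₖ, aₖ₊₁ = ⌊(a₀+mₖ₊₁)/dₖ₊₁⌋:
  k=1: m=48, d=34, a=2
  k=2: m=20, d=57, a=1
  k=3: m=37, d=17, a=5
  k=4: m=48, d=2, a=48
  k=5: m=48, d=17, a=5
  k=6: m=37, d=57, a=1
  k=7: m=20, d=34, a=2
  k=8: m=48, d=1, a=96
d=1 and a=2a₀=96 at k=8, so the next step gives (m, d) = (48, 34) again — its k=1 value — and the period has length 8.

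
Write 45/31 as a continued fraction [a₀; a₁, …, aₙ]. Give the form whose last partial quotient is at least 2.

45 = 1*31 + 14
31 = 2*14 + 3
14 = 4*3 + 2
3 = 1*2 + 1
2 = 2*1 + 0  (stop)
So 45/31 = [1; 2, 4, 1, 2].

[1; 2, 4, 1, 2]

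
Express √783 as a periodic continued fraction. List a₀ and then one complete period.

a₀ = ⌊√783⌋ = 27.
With m₀=0, d₀=1 and mₖ₊₁ = dₖaₖ − mₖ, dₖ₊₁ = (n − mₖ₊₁²)/dₖ, aₖ₊₁ = ⌊(a₀+mₖ₊₁)/dₖ₊₁⌋:
  k=1: m=27, d=54, a=1
  k=2: m=27, d=1, a=54
d=1 and a=2a₀=54 at k=2, so the next step gives (m, d) = (27, 54) again — its k=1 value — and the period has length 2.

[27; 1, 54]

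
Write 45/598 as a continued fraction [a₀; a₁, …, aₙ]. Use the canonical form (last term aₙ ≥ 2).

45 = 0·598 + 45
598 = 13·45 + 13
45 = 3·13 + 6
13 = 2·6 + 1
6 = 6·1 + 0  (stop)
So 45/598 = [0; 13, 3, 2, 6].

[0; 13, 3, 2, 6]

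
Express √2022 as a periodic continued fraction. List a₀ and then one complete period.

[44; 1, 28, 1, 88]

a₀ = ⌊√2022⌋ = 44.
With m₀=0, d₀=1 and mₖ₊₁ = dₖaₖ − mₖ, dₖ₊₁ = (n − mₖ₊₁²)/dₖ, aₖ₊₁ = ⌊(a₀+mₖ₊₁)/dₖ₊₁⌋:
  k=1: m=44, d=86, a=1
  k=2: m=42, d=3, a=28
  k=3: m=42, d=86, a=1
  k=4: m=44, d=1, a=88
d=1 and a=2a₀=88 at k=4, so the next step gives (m, d) = (44, 86) again — its k=1 value — and the period has length 4.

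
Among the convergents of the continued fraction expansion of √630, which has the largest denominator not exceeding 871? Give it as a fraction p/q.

12575/501

√630 = [25; 10, 50, …] (period length 2).
Convergents:
  p_0/q_0 = 25/1
  p_1/q_1 = 251/10
  p_2/q_2 = 12575/501
  p_3/q_3 = 126001/5020
q_2 = 501 ≤ 871 < 5020 = q_3, so the answer is 12575/501.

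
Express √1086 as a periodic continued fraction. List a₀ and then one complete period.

[32; 1, 20, 1, 64]

a₀ = ⌊√1086⌋ = 32.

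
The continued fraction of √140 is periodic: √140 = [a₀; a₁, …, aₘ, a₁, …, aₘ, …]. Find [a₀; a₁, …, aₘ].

[11; 1, 4, 1, 22]

a₀ = ⌊√140⌋ = 11.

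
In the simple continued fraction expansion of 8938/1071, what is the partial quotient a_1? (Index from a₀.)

8938 = 8·1071 + 370   →  a_0 = 8
1071 = 2·370 + 331   →  a_1 = 2

2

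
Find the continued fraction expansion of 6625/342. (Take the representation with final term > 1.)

[19; 2, 1, 2, 3, 1, 9]

6625 = 19*342 + 127
342 = 2*127 + 88
127 = 1*88 + 39
88 = 2*39 + 10
39 = 3*10 + 9
10 = 1*9 + 1
9 = 9*1 + 0  (stop)
So 6625/342 = [19; 2, 1, 2, 3, 1, 9].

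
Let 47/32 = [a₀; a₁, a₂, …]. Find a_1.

47 = 1·32 + 15   →  a_0 = 1
32 = 2·15 + 2   →  a_1 = 2

2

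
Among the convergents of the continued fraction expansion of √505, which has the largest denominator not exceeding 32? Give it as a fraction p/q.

√505 = [22; 2, 8, 2, 44, …] (period length 4).
Convergents:
  p_0/q_0 = 22/1
  p_1/q_1 = 45/2
  p_2/q_2 = 382/17
  p_3/q_3 = 809/36
q_2 = 17 ≤ 32 < 36 = q_3, so the answer is 382/17.

382/17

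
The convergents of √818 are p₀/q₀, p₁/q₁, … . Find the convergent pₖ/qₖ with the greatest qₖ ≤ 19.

√818 = [28; 1, 1, 1, 1, 56, …] (period length 5).
Convergents:
  p_0/q_0 = 28/1
  p_1/q_1 = 29/1
  p_2/q_2 = 57/2
  p_3/q_3 = 86/3
  p_4/q_4 = 143/5
  p_5/q_5 = 8094/283
q_4 = 5 ≤ 19 < 283 = q_5, so the answer is 143/5.

143/5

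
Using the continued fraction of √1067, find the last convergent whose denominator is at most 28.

98/3

√1067 = [32; 1, 1, 1, 64, …] (period length 4).
Convergents:
  p_0/q_0 = 32/1
  p_1/q_1 = 33/1
  p_2/q_2 = 65/2
  p_3/q_3 = 98/3
  p_4/q_4 = 6337/194
q_3 = 3 ≤ 28 < 194 = q_4, so the answer is 98/3.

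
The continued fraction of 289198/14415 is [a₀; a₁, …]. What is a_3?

289198 = 20·14415 + 898   →  a_0 = 20
14415 = 16·898 + 47   →  a_1 = 16
898 = 19·47 + 5   →  a_2 = 19
47 = 9·5 + 2   →  a_3 = 9

9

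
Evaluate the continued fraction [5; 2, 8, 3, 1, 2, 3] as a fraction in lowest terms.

Using pₖ = aₖpₖ₋₁ + pₖ₋₂ and qₖ = aₖqₖ₋₁ + qₖ₋₂:
  k=0: a=5, p=5, q=1
  k=1: a=2, p=11, q=2
  k=2: a=8, p=93, q=17
  k=3: a=3, p=290, q=53
  k=4: a=1, p=383, q=70
  k=5: a=2, p=1056, q=193
  k=6: a=3, p=3551, q=649

3551/649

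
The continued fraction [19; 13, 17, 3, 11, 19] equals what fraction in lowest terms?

2800595/146808

Fold from the inside: start with 19/1.
  11 + 1/19 = 210/19
  3 + 19/210 = 649/210
  17 + 210/649 = 11243/649
  13 + 649/11243 = 146808/11243
  19 + 11243/146808 = 2800595/146808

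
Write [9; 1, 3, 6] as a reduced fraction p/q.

Using pₖ = aₖpₖ₋₁ + pₖ₋₂ and qₖ = aₖqₖ₋₁ + qₖ₋₂:
  k=0: a=9, p=9, q=1
  k=1: a=1, p=10, q=1
  k=2: a=3, p=39, q=4
  k=3: a=6, p=244, q=25

244/25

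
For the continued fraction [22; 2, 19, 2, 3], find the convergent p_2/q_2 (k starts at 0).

877/39

Using pₖ = aₖpₖ₋₁ + pₖ₋₂, qₖ = aₖqₖ₋₁ + qₖ₋₂ (with p₋₁=1, p₋₂=0, q₋₁=0, q₋₂=1):
  k=0: a=22, p=22, q=1
  k=1: a=2, p=45, q=2
  k=2: a=19, p=877, q=39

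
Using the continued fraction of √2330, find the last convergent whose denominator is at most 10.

193/4

√2330 = [48; 3, 1, 2, 2, 1, 3, 96, …] (period length 7).
Convergents:
  p_0/q_0 = 48/1
  p_1/q_1 = 145/3
  p_2/q_2 = 193/4
  p_3/q_3 = 531/11
q_2 = 4 ≤ 10 < 11 = q_3, so the answer is 193/4.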